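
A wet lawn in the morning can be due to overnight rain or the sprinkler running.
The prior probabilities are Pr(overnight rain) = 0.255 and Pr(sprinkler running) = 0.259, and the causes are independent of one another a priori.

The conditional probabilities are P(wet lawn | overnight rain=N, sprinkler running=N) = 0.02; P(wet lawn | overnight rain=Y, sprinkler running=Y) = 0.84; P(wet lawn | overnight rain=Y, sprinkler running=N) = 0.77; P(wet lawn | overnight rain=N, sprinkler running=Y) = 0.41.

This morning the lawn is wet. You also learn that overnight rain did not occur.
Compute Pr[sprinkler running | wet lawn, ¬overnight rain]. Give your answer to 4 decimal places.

Weight on sprinkler running=true, given the evidence: 0.41·0.259 = 0.106190
Normalizer over all consistent configurations: 0.02·0.741 + 0.41·0.259 = 0.121010
Posterior = 0.106190 / 0.121010 ≈ 0.8775

Pr[sprinkler running | wet lawn, ¬overnight rain] ≈ 0.8775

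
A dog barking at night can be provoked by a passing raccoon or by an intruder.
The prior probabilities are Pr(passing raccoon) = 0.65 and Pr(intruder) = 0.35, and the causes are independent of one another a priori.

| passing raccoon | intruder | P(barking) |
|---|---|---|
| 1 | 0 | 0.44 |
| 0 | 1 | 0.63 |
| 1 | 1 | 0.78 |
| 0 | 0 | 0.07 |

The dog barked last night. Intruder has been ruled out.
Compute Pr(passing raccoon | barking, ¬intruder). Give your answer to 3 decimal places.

P(barking | ¬intruder) = 0.07·0.35 + 0.44·0.65 = 0.024500 + 0.286000 = 0.310500
Restricting to configurations with passing raccoon present: 0.44·0.65 = 0.286000.
Hence the posterior is 0.286000/0.310500 ≈ 0.921.

Pr(passing raccoon | barking, ¬intruder) ≈ 0.921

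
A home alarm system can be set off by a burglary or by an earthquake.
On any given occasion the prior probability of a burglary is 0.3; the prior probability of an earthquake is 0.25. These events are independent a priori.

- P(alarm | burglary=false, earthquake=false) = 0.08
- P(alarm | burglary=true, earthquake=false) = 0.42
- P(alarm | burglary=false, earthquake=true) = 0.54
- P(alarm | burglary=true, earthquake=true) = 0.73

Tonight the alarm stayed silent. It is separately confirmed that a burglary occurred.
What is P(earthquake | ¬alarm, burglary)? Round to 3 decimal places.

P(earthquake | ¬alarm, burglary) ≈ 0.134

For the numerator, keep only earthquake=true terms: 0.27·0.25 = 0.067500
Denominator P(¬alarm | burglary): 0.58·0.75 + 0.27·0.25 = 0.502500
Posterior = 0.067500 / 0.502500 ≈ 0.134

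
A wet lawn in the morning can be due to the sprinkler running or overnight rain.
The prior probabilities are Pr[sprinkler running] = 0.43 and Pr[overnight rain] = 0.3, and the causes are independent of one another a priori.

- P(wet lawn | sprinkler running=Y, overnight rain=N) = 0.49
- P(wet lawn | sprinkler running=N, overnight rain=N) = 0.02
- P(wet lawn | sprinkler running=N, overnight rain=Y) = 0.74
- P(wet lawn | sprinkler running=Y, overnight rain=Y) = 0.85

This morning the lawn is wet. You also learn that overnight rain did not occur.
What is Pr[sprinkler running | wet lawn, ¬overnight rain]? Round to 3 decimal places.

For the numerator, keep only sprinkler running=true terms: 0.49×0.43 = 0.210700
The normalizing constant is 0.02×0.57 + 0.49×0.43 = 0.222100
P(sprinkler running | wet lawn, ¬overnight rain) = 0.210700/0.222100 ≈ 0.949

Pr[sprinkler running | wet lawn, ¬overnight rain] ≈ 0.949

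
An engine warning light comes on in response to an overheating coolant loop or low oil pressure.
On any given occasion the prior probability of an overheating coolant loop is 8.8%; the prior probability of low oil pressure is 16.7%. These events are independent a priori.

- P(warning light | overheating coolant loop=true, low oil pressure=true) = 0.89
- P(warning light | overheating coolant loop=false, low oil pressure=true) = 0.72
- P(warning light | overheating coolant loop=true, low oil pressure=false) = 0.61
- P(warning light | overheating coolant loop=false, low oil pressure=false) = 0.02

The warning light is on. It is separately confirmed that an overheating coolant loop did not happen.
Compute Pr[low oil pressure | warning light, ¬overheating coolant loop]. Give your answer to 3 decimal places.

Pr[low oil pressure | warning light, ¬overheating coolant loop] ≈ 0.878

For the numerator, keep only low oil pressure=true terms: 0.72*0.167 = 0.120240
Normalizer over all consistent configurations: 0.02*0.833 + 0.72*0.167 = 0.136900
Posterior = 0.120240 / 0.136900 ≈ 0.878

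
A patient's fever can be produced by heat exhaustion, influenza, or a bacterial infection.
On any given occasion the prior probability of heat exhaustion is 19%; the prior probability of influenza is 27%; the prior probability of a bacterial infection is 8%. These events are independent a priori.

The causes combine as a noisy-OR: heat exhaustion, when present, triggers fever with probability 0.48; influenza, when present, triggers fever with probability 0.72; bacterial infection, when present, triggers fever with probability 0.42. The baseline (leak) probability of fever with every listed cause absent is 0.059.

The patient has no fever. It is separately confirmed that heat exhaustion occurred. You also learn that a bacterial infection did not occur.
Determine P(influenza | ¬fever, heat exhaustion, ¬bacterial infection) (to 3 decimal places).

P(influenza | ¬fever, heat exhaustion, ¬bacterial infection) ≈ 0.094

Under noisy-OR, P(fever | causes) = 1 − (1−0.059)·∏(1−qᵢ) over the active causes.
For the numerator, keep only influenza=true terms: 0.13701*0.27 = 0.036993
The normalizing constant is 0.48932*0.73 + 0.13701*0.27 = 0.394197
P(influenza | ¬fever, heat exhaustion, ¬bacterial infection) = 0.036993/0.394197 ≈ 0.094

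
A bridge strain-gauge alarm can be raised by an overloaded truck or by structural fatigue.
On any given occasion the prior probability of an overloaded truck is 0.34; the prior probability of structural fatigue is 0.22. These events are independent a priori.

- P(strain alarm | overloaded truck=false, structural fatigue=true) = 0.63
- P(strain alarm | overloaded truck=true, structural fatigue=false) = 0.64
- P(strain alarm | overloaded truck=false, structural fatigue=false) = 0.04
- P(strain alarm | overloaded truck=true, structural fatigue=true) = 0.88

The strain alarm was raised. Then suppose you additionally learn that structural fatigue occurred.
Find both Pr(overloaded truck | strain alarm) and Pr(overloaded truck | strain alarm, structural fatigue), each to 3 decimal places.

For the numerator, keep only overloaded truck=true terms: 0.169728 + 0.065824 = 0.235552
Normalizer over all consistent configurations: 0.04*0.66*0.78 + 0.63*0.66*0.22 + 0.64*0.34*0.78 + 0.88*0.34*0.22 = 0.347620
P(overloaded truck | strain alarm) = 0.235552/0.347620 ≈ 0.678

Now condition on the additional information:
Weight on overloaded truck=true, given the evidence: 0.88·0.34 = 0.299200
Normalizer over all consistent configurations: 0.63·0.66 + 0.88·0.34 = 0.715000
P(overloaded truck | strain alarm, structural fatigue) = 0.299200/0.715000 ≈ 0.418
Conditioning on structural fatigue lowers the posterior on overloaded truck: the classic explaining-away effect in a common-effect structure.

Pr(overloaded truck | strain alarm) ≈ 0.678; Pr(overloaded truck | strain alarm, structural fatigue) ≈ 0.418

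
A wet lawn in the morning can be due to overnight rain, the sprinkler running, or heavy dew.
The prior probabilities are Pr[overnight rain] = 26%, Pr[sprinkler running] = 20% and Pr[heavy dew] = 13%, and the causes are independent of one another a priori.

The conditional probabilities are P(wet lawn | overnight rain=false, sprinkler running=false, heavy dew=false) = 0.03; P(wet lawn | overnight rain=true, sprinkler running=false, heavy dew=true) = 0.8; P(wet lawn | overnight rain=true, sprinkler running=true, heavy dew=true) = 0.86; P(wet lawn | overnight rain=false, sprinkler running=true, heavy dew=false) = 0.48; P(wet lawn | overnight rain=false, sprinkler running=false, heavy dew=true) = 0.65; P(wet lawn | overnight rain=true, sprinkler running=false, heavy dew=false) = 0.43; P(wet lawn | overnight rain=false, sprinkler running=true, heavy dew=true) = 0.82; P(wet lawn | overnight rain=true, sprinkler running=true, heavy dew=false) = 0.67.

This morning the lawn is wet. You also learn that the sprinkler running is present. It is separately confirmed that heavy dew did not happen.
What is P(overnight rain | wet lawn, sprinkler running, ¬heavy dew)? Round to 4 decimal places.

For the numerator, keep only overnight rain=true terms: 0.67*0.26 = 0.174200
Normalizer over all consistent configurations: 0.48*0.74 + 0.67*0.26 = 0.529400
P(overnight rain | wet lawn, sprinkler running, ¬heavy dew) = 0.174200/0.529400 ≈ 0.3291

P(overnight rain | wet lawn, sprinkler running, ¬heavy dew) ≈ 0.3291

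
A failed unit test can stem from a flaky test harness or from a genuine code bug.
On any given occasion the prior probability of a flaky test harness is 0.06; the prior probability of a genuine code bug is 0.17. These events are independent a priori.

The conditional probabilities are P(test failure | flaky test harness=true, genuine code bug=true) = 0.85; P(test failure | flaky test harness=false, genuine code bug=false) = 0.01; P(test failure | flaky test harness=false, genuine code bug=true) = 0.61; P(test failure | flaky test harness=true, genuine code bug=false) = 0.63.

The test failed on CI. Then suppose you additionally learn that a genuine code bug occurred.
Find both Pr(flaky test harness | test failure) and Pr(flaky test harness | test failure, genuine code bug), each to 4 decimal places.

For the numerator, keep only flaky test harness=true terms: 0.031374 + 0.008670 = 0.040044
Denominator P(test failure): 0.01*0.94*0.83 + 0.61*0.94*0.17 + 0.63*0.06*0.83 + 0.85*0.06*0.17 = 0.145324
P(flaky test harness | test failure) = 0.040044/0.145324 ≈ 0.2755

Now condition on the additional information:
Weight on flaky test harness=true, given the evidence: 0.85*0.06 = 0.051000
Normalizer over all consistent configurations: 0.61*0.94 + 0.85*0.06 = 0.624400
P(flaky test harness | test failure, genuine code bug) = 0.051000/0.624400 ≈ 0.0817
This is intercausal reasoning (explaining away): once genuine code bug accounts for the test failure, flaky test harness becomes less likely.

Pr(flaky test harness | test failure) ≈ 0.2755; Pr(flaky test harness | test failure, genuine code bug) ≈ 0.0817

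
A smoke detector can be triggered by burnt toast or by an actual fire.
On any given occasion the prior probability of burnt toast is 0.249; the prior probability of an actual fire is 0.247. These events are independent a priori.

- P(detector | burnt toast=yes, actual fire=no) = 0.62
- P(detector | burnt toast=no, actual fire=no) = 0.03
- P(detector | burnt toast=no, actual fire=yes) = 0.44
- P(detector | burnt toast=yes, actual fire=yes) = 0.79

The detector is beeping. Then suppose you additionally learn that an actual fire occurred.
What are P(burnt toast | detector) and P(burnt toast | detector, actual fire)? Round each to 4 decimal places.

P(burnt toast | detector) ≈ 0.6258; P(burnt toast | detector, actual fire) ≈ 0.3732

By total probability over the 4 (burnt toast, actual fire) configurations:
  P(detector) = 0.03·0.751·0.753 + 0.44·0.751·0.247 + 0.62·0.249·0.753 + 0.79·0.249·0.247
        = 0.016965 + 0.081619 + 0.116248 + 0.048587 = 0.263419
Keeping only the burnt toast-present terms gives 0.164835, so
  P(burnt toast | detector) = 0.164835 / 0.263419 ≈ 0.6258

Now also conditioning on actual fire=true:
For the numerator, keep only burnt toast=true terms: 0.79*0.249 = 0.196710
Normalizer over all consistent configurations: 0.44*0.751 + 0.79*0.249 = 0.527150
P(burnt toast | detector, actual fire) = 0.196710/0.527150 ≈ 0.3732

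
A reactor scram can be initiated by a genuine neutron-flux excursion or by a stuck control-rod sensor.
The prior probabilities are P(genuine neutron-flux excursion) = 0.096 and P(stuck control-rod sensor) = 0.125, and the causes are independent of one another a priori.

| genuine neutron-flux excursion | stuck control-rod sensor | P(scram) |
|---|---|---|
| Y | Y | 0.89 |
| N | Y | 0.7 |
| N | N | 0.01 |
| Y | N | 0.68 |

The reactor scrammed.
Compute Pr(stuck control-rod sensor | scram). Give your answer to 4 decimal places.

Weight on stuck control-rod sensor=true, given the evidence: 0.079100 + 0.010680 = 0.089780
Normalizer over all consistent configurations: 0.01×0.904×0.875 + 0.7×0.904×0.125 + 0.68×0.096×0.875 + 0.89×0.096×0.125 = 0.154810
P(stuck control-rod sensor | scram) = 0.089780/0.154810 ≈ 0.5799

Pr(stuck control-rod sensor | scram) ≈ 0.5799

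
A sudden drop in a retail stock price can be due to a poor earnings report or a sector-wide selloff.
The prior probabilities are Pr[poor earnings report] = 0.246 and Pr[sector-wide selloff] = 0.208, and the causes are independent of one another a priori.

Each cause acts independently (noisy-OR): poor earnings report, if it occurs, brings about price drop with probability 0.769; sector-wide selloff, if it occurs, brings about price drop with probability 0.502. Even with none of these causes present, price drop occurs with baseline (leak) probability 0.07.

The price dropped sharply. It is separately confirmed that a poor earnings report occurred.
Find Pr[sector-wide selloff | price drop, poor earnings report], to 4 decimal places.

Under noisy-OR, P(price drop | causes) = 1 − (1−0.07)·∏(1−qᵢ) over the active causes.
P(price drop | poor earnings report) = 0.78517·0.792 + 0.893015·0.208 = 0.621855 + 0.185747 = 0.807602
Of this, 0.185747 comes from 0.893015·0.208 (the sector-wide selloff=true cases).
P(sector-wide selloff | price drop, poor earnings report) = 0.185747 / 0.807602 ≈ 0.2300

Pr[sector-wide selloff | price drop, poor earnings report] ≈ 0.2300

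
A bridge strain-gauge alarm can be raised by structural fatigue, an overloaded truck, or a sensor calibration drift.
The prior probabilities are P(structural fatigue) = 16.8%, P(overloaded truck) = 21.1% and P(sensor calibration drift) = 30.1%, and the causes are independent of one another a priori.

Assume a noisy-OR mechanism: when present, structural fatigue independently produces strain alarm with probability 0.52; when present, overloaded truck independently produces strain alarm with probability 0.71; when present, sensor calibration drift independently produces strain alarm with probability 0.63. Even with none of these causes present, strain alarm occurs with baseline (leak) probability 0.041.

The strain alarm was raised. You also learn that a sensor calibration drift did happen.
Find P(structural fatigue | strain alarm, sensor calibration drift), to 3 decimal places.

Under noisy-OR, P(strain alarm | causes) = 1 − (1−0.041)·∏(1−qᵢ) over the active causes.
Numerator (weight on configurations with structural fatigue): 0.109976 + 0.033697 = 0.143673
The normalizing constant is 0.64517·0.832·0.789 + 0.897099·0.832·0.211 + 0.829682·0.168·0.789 + 0.950608·0.168·0.211 = 0.724682
Posterior = 0.143673 / 0.724682 ≈ 0.198

P(structural fatigue | strain alarm, sensor calibration drift) ≈ 0.198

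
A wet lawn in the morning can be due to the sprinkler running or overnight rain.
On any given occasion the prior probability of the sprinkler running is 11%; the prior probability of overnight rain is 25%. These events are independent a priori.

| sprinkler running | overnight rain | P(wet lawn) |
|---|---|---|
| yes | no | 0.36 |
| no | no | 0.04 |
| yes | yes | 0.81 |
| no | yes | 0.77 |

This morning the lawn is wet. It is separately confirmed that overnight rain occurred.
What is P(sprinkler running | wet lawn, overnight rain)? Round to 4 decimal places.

P(wet lawn | overnight rain) = 0.77*0.89 + 0.81*0.11 = 0.685300 + 0.089100 = 0.774400
Of this, 0.089100 comes from 0.81*0.11 (the sprinkler running=true cases).
P(sprinkler running | wet lawn, overnight rain) = 0.089100 / 0.774400 ≈ 0.1151

P(sprinkler running | wet lawn, overnight rain) ≈ 0.1151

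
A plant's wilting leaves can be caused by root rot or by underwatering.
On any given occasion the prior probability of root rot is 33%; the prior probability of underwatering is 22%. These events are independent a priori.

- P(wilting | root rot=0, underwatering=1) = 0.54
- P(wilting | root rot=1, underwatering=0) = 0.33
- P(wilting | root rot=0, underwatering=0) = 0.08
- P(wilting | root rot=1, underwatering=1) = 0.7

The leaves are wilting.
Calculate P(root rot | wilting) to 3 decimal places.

P(root rot | wilting) ≈ 0.528

P(wilting) = 0.08*0.67*0.78 + 0.54*0.67*0.22 + 0.33*0.33*0.78 + 0.7*0.33*0.22 = 0.041808 + 0.079596 + 0.084942 + 0.050820 = 0.257166
Restricting to configurations with root rot present: 0.084942 + 0.050820 = 0.135762.
So P(root rot | wilting) = 0.135762/0.257166 ≈ 0.528.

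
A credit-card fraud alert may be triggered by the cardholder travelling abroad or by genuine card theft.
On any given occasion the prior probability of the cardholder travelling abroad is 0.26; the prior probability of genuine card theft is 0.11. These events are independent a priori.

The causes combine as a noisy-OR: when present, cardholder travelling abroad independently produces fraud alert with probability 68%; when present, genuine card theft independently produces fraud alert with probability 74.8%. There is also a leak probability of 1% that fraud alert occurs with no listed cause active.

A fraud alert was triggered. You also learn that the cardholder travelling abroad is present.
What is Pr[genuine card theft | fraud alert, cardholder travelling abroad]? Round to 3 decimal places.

Pr[genuine card theft | fraud alert, cardholder travelling abroad] ≈ 0.143

Under noisy-OR, P(fraud alert | causes) = 1 − (1−0.01)·∏(1−qᵢ) over the active causes.
For the numerator, keep only genuine card theft=true terms: 0.920166·0.11 = 0.101218
Denominator P(fraud alert | cardholder travelling abroad): 0.6832·0.89 + 0.920166·0.11 = 0.709266
Posterior = 0.101218 / 0.709266 ≈ 0.143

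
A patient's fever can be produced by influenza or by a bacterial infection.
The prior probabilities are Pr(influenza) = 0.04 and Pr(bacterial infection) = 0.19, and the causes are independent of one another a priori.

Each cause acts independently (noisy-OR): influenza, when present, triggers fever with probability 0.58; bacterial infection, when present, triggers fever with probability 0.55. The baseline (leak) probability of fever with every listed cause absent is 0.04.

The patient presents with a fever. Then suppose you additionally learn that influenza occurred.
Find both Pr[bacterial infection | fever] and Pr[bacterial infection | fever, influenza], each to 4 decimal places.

Pr[bacterial infection | fever] ≈ 0.6853; Pr[bacterial infection | fever, influenza] ≈ 0.2434

Under noisy-OR, P(fever | causes) = 1 − (1−0.04)·∏(1−qᵢ) over the active causes.
Enumerate the 4 (influenza, bacterial infection) configurations and weight by the priors:
  P(fever) = 0.04*0.96*0.81 + 0.568*0.96*0.19 + 0.5968*0.04*0.81 + 0.81856*0.04*0.19
        = 0.031104 + 0.103603 + 0.019336 + 0.006221 = 0.160264
Configurations with bacterial infection contribute 0.109824, so
  P(bacterial infection | fever) = 0.109824 / 0.160264 ≈ 0.6853

Now condition on the additional information:
P(fever | influenza) = 0.5968·0.81 + 0.81856·0.19 = 0.483408 + 0.155526 = 0.638934
The bacterial infection-present share is 0.81856·0.19 = 0.155526.
P(bacterial infection | fever, influenza) = 0.155526 / 0.638934 ≈ 0.2434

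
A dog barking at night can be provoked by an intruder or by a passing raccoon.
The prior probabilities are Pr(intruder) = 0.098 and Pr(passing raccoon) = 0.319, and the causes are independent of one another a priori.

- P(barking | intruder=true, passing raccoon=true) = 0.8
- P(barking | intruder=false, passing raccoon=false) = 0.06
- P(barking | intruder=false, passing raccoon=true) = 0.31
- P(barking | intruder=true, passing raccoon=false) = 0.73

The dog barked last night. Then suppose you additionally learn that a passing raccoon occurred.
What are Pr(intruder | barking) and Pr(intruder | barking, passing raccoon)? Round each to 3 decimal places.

Pr(intruder | barking) ≈ 0.369; Pr(intruder | barking, passing raccoon) ≈ 0.219

P(barking) = 0.06×0.902×0.681 + 0.31×0.902×0.319 + 0.73×0.098×0.681 + 0.8×0.098×0.319 = 0.036856 + 0.089199 + 0.048719 + 0.025010 = 0.199784
Restricting to configurations with intruder present: 0.048719 + 0.025010 = 0.073729.
Hence the posterior is 0.073729/0.199784 ≈ 0.369.

With the extra evidence:
Sum P(barking|·) weighted by the priors over both values of intruder:
  P(barking | passing raccoon) = 0.31·0.902 + 0.8·0.098
        = 0.279620 + 0.078400 = 0.358020
Keeping only the intruder-present terms gives 0.078400, so
  P(intruder | barking, passing raccoon) = 0.078400 / 0.358020 ≈ 0.219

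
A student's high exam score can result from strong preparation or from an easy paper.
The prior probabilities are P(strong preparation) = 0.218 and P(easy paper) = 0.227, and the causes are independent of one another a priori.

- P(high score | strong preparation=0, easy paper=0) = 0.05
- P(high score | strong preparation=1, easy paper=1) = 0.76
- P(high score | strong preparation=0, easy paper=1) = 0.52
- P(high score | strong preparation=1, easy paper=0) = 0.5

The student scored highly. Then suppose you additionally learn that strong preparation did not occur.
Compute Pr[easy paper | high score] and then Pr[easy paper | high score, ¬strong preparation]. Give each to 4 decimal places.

Enumerate the 4 (strong preparation, easy paper) configurations and weight by the priors:
  P(high score) = 0.05×0.782×0.773 + 0.52×0.782×0.227 + 0.5×0.218×0.773 + 0.76×0.218×0.227
        = 0.030224 + 0.092307 + 0.084257 + 0.037609 = 0.244397
Configurations with easy paper contribute 0.129916, so
  P(easy paper | high score) = 0.129916 / 0.244397 ≈ 0.5316

Now condition on the additional information:
P(high score | ¬strong preparation) = 0.05*0.773 + 0.52*0.227 = 0.038650 + 0.118040 = 0.156690
Restricting to configurations with easy paper present: 0.52*0.227 = 0.118040.
So P(easy paper | high score, ¬strong preparation) = 0.118040/0.156690 ≈ 0.7533.
Ruling out strong preparation raises the posterior on easy paper — the flip side of explaining away.

Pr[easy paper | high score] ≈ 0.5316; Pr[easy paper | high score, ¬strong preparation] ≈ 0.7533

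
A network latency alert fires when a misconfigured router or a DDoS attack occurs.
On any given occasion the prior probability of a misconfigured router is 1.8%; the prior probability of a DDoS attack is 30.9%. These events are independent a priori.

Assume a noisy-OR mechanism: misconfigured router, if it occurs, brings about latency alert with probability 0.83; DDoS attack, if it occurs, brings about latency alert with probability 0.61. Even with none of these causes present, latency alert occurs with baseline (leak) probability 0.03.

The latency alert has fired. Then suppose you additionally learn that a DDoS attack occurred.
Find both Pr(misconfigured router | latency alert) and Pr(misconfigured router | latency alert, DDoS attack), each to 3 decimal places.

Pr(misconfigured router | latency alert) ≈ 0.069; Pr(misconfigured router | latency alert, DDoS attack) ≈ 0.027

Under noisy-OR, P(latency alert | causes) = 1 − (1−0.03)·∏(1−qᵢ) over the active causes.
P(latency alert) = 0.03·0.982·0.691 + 0.6217·0.982·0.309 + 0.8351·0.018·0.691 + 0.935689·0.018·0.309 = 0.020357 + 0.188647 + 0.010387 + 0.005204 = 0.224595
Restricting to configurations with misconfigured router present: 0.010387 + 0.005204 = 0.015591.
P(misconfigured router | latency alert) = 0.015591 / 0.224595 ≈ 0.069

Now also conditioning on DDoS attack=true:
Sum P(latency alert|·) weighted by the priors over both values of misconfigured router:
  P(latency alert | DDoS attack) = 0.6217*0.982 + 0.935689*0.018
        = 0.610509 + 0.016842 = 0.627351
Keeping only the misconfigured router-present terms gives 0.016842, so
  P(misconfigured router | latency alert, DDoS attack) = 0.016842 / 0.627351 ≈ 0.027
Conditioning on DDoS attack lowers the posterior on misconfigured router: the classic explaining-away effect in a common-effect structure.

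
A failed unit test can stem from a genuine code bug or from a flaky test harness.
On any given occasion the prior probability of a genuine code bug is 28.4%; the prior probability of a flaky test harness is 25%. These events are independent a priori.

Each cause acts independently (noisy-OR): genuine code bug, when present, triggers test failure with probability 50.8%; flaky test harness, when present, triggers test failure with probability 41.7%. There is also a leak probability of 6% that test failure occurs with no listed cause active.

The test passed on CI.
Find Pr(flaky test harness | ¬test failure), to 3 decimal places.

Under noisy-OR, P(test failure | causes) = 1 − (1−0.06)·∏(1−qᵢ) over the active causes.
Numerator (weight on configurations with flaky test harness): 0.098096 + 0.019143 = 0.117239
Denominator P(¬test failure): 0.94*0.716*0.75 + 0.54802*0.716*0.25 + 0.46248*0.284*0.75 + 0.269626*0.284*0.25 = 0.720527
Posterior = 0.117239 / 0.720527 ≈ 0.163

Pr(flaky test harness | ¬test failure) ≈ 0.163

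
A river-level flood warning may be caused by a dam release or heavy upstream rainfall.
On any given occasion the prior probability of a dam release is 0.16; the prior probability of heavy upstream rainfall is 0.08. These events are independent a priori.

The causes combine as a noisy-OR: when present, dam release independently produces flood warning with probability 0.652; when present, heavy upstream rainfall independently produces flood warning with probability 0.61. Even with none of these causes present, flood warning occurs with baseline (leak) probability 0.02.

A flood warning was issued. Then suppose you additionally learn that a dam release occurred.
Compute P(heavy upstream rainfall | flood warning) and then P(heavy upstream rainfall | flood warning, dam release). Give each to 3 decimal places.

Under noisy-OR, P(flood warning | causes) = 1 − (1−0.02)·∏(1−qᵢ) over the active causes.
Sum P(flood warning|·) weighted by the priors over the 4 (dam release, heavy upstream rainfall) configurations:
  P(flood warning) = 0.02×0.84×0.92 + 0.6178×0.84×0.08 + 0.65896×0.16×0.92 + 0.866994×0.16×0.08
        = 0.015456 + 0.041516 + 0.096999 + 0.011098 = 0.165069
Configurations with heavy upstream rainfall contribute 0.052614, so
  P(heavy upstream rainfall | flood warning) = 0.052614 / 0.165069 ≈ 0.319

Now also conditioning on dam release=true:
Numerator (weight on configurations with heavy upstream rainfall): 0.866994·0.08 = 0.069360
The normalizing constant is 0.65896·0.92 + 0.866994·0.08 = 0.675603
Posterior = 0.069360 / 0.675603 ≈ 0.103

P(heavy upstream rainfall | flood warning) ≈ 0.319; P(heavy upstream rainfall | flood warning, dam release) ≈ 0.103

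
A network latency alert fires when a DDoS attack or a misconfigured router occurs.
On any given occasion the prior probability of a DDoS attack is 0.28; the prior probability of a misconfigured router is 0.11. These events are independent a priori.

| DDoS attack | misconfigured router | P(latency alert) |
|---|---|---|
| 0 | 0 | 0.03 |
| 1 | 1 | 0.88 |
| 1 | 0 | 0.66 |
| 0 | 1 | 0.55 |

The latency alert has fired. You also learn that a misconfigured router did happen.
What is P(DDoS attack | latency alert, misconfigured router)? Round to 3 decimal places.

P(DDoS attack | latency alert, misconfigured router) ≈ 0.384

P(latency alert | misconfigured router) = 0.55*0.72 + 0.88*0.28 = 0.396000 + 0.246400 = 0.642400
Of this, 0.246400 comes from 0.88*0.28 (the DDoS attack=true cases).
P(DDoS attack | latency alert, misconfigured router) = 0.246400 / 0.642400 ≈ 0.384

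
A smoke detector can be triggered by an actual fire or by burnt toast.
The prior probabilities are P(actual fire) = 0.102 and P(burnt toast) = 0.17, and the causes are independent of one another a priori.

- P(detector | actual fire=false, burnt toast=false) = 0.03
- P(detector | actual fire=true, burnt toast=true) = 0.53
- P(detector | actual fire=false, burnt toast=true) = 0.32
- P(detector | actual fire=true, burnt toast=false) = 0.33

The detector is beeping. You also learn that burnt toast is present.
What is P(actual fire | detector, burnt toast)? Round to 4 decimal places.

P(actual fire | detector, burnt toast) ≈ 0.1583

For the numerator, keep only actual fire=true terms: 0.53·0.102 = 0.054060
Normalizer over all consistent configurations: 0.32·0.898 + 0.53·0.102 = 0.341420
P(actual fire | detector, burnt toast) = 0.054060/0.341420 ≈ 0.1583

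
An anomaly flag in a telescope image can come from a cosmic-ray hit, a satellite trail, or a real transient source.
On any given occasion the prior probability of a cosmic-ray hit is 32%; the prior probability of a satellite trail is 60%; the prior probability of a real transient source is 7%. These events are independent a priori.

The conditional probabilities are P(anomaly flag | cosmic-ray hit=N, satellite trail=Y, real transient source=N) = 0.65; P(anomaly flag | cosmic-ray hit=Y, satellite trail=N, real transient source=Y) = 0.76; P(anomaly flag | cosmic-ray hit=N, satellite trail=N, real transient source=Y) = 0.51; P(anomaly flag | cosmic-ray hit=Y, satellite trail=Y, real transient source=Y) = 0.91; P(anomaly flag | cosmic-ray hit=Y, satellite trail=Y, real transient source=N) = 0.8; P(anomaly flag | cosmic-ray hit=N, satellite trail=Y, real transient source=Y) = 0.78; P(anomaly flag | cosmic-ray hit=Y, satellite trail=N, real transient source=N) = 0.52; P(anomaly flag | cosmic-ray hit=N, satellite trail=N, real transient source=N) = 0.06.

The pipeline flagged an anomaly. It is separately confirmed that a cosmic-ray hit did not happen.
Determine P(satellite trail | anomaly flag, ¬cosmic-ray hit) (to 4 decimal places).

For the numerator, keep only satellite trail=true terms: 0.362700 + 0.032760 = 0.395460
Denominator P(anomaly flag | ¬cosmic-ray hit): 0.06·0.4·0.93 + 0.51·0.4·0.07 + 0.65·0.6·0.93 + 0.78·0.6·0.07 = 0.432060
Posterior = 0.395460 / 0.432060 ≈ 0.9153

P(satellite trail | anomaly flag, ¬cosmic-ray hit) ≈ 0.9153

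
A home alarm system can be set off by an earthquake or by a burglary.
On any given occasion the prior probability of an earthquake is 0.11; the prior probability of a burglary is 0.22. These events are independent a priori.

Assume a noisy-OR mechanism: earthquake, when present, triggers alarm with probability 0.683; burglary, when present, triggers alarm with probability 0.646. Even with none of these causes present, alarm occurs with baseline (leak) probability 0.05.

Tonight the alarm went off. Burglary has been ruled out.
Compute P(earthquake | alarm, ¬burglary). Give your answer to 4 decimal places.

P(earthquake | alarm, ¬burglary) ≈ 0.6334

Under noisy-OR, P(alarm | causes) = 1 − (1−0.05)·∏(1−qᵢ) over the active causes.
Enumerate both values of earthquake and weight by the priors:
  P(alarm | ¬burglary) = 0.05·0.89 + 0.69885·0.11
        = 0.044500 + 0.076873 = 0.121373
Keeping only the earthquake-present terms gives 0.076873, so
  P(earthquake | alarm, ¬burglary) = 0.076873 / 0.121373 ≈ 0.6334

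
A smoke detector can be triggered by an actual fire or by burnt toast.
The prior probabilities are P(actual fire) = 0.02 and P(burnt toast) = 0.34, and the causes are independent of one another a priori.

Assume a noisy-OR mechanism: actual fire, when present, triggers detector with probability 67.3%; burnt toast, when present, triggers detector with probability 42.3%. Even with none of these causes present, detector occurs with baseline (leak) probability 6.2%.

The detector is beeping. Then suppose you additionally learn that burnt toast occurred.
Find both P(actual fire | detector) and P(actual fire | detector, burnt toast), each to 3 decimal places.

Under noisy-OR, P(detector | causes) = 1 − (1−0.062)·∏(1−qᵢ) over the active causes.
Numerator (weight on configurations with actual fire): 0.009151 + 0.005597 = 0.014748
The normalizing constant is 0.062·0.98·0.66 + 0.458774·0.98·0.34 + 0.693274·0.02·0.66 + 0.823019·0.02·0.34 = 0.207713
Posterior = 0.014748 / 0.207713 ≈ 0.071

With the extra evidence:
Enumerate both values of actual fire and weight by the priors:
  P(detector | burnt toast) = 0.458774·0.98 + 0.823019·0.02
        = 0.449599 + 0.016460 = 0.466059
Configurations with actual fire contribute 0.016460, so
  P(actual fire | detector, burnt toast) = 0.016460 / 0.466059 ≈ 0.035

P(actual fire | detector) ≈ 0.071; P(actual fire | detector, burnt toast) ≈ 0.035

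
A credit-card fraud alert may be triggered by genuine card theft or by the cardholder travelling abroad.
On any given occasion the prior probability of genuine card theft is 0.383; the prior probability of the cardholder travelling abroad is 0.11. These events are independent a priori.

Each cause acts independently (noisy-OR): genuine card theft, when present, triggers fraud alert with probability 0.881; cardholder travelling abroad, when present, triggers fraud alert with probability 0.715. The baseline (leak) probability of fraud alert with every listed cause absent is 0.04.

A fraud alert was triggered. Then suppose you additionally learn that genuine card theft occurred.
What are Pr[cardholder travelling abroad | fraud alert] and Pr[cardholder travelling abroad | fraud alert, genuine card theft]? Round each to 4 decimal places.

Pr[cardholder travelling abroad | fraud alert] ≈ 0.2176; Pr[cardholder travelling abroad | fraud alert, genuine card theft] ≈ 0.1189

Under noisy-OR, P(fraud alert | causes) = 1 − (1−0.04)·∏(1−qᵢ) over the active causes.
By total probability over the 4 (genuine card theft, cardholder travelling abroad) configurations:
  P(fraud alert) = 0.04×0.617×0.89 + 0.7264×0.617×0.11 + 0.88576×0.383×0.89 + 0.967442×0.383×0.11
        = 0.021965 + 0.049301 + 0.301929 + 0.040758 = 0.413953
Keeping only the cardholder travelling abroad-present terms gives 0.090059, so
  P(cardholder travelling abroad | fraud alert) = 0.090059 / 0.413953 ≈ 0.2176

Now condition on the additional information:
P(fraud alert | genuine card theft) = 0.88576·0.89 + 0.967442·0.11 = 0.788326 + 0.106419 = 0.894745
Restricting to configurations with cardholder travelling abroad present: 0.967442·0.11 = 0.106419.
P(cardholder travelling abroad | fraud alert, genuine card theft) = 0.106419 / 0.894745 ≈ 0.1189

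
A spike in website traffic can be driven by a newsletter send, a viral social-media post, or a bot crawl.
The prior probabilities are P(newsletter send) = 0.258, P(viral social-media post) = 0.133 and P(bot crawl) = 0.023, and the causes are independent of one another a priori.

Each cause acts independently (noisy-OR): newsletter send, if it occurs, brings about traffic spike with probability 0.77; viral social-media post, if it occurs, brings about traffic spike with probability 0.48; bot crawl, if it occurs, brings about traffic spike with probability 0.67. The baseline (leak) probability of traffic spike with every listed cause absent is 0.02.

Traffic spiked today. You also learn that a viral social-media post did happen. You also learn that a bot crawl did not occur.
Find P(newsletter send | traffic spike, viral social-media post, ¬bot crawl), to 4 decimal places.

Under noisy-OR, P(traffic spike | causes) = 1 − (1−0.02)·∏(1−qᵢ) over the active causes.
Sum P(traffic spike|·) weighted by the priors over both values of newsletter send:
  P(traffic spike | viral social-media post, ¬bot crawl) = 0.4904×0.742 + 0.882792×0.258
        = 0.363877 + 0.227760 = 0.591637
Configurations with newsletter send contribute 0.227760, so
  P(newsletter send | traffic spike, viral social-media post, ¬bot crawl) = 0.227760 / 0.591637 ≈ 0.3850

P(newsletter send | traffic spike, viral social-media post, ¬bot crawl) ≈ 0.3850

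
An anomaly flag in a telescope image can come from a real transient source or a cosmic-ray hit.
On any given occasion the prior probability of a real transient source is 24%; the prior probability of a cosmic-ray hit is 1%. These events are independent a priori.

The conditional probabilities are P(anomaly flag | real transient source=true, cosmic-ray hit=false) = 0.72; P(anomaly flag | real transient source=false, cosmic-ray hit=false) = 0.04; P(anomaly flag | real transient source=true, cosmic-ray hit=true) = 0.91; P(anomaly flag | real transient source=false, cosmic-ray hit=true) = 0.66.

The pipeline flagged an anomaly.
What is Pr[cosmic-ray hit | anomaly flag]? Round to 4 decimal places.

Pr[cosmic-ray hit | anomaly flag] ≈ 0.0346

Numerator (weight on configurations with cosmic-ray hit): 0.005016 + 0.002184 = 0.007200
The normalizing constant is 0.04·0.76·0.99 + 0.66·0.76·0.01 + 0.72·0.24·0.99 + 0.91·0.24·0.01 = 0.208368
P(cosmic-ray hit | anomaly flag) = 0.007200/0.208368 ≈ 0.0346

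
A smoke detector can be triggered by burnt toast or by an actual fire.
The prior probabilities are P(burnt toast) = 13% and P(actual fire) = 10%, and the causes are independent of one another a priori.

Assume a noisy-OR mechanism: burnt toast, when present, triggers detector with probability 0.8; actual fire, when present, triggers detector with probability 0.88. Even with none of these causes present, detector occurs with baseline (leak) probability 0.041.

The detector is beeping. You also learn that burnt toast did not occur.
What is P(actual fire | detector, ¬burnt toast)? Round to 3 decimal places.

Under noisy-OR, P(detector | causes) = 1 − (1−0.041)·∏(1−qᵢ) over the active causes.
P(detector | ¬burnt toast) = 0.041×0.9 + 0.88492×0.1 = 0.036900 + 0.088492 = 0.125392
The actual fire-present share is 0.88492×0.1 = 0.088492.
P(actual fire | detector, ¬burnt toast) = 0.088492 / 0.125392 ≈ 0.706

P(actual fire | detector, ¬burnt toast) ≈ 0.706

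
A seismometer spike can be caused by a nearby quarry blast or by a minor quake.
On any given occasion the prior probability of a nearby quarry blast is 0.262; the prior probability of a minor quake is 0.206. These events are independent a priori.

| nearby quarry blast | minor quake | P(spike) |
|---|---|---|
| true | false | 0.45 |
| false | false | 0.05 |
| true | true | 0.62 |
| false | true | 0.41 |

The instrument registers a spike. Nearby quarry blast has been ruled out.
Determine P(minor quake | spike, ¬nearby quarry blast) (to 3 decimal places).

P(spike | ¬nearby quarry blast) = 0.05×0.794 + 0.41×0.206 = 0.039700 + 0.084460 = 0.124160
Of this, 0.084460 comes from 0.41×0.206 (the minor quake=true cases).
So P(minor quake | spike, ¬nearby quarry blast) = 0.084460/0.124160 ≈ 0.680.

P(minor quake | spike, ¬nearby quarry blast) ≈ 0.680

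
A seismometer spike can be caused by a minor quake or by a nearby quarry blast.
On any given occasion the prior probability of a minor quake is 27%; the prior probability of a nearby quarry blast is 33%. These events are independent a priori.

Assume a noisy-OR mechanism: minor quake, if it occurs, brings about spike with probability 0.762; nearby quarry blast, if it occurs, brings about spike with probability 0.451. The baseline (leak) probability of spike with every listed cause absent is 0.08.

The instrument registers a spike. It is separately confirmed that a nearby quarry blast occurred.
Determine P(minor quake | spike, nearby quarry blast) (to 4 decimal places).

P(minor quake | spike, nearby quarry blast) ≈ 0.3967

Under noisy-OR, P(spike | causes) = 1 − (1−0.08)·∏(1−qᵢ) over the active causes.
For the numerator, keep only minor quake=true terms: 0.879791*0.27 = 0.237544
The normalizing constant is 0.49492*0.73 + 0.879791*0.27 = 0.598836
P(minor quake | spike, nearby quarry blast) = 0.237544/0.598836 ≈ 0.3967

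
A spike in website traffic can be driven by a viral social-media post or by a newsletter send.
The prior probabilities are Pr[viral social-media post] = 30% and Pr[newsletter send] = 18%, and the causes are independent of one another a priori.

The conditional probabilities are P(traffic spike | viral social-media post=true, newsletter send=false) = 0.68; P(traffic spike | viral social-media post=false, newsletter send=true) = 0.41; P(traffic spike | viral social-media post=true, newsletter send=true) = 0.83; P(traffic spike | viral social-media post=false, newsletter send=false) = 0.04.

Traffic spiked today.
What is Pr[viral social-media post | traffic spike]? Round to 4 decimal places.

Pr[viral social-media post | traffic spike] ≈ 0.7397

Enumerate the 4 (viral social-media post, newsletter send) configurations and weight by the priors:
  P(traffic spike) = 0.04*0.7*0.82 + 0.41*0.7*0.18 + 0.68*0.3*0.82 + 0.83*0.3*0.18
        = 0.022960 + 0.051660 + 0.167280 + 0.044820 = 0.286720
Keeping only the viral social-media post-present terms gives 0.212100, so
  P(viral social-media post | traffic spike) = 0.212100 / 0.286720 ≈ 0.7397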